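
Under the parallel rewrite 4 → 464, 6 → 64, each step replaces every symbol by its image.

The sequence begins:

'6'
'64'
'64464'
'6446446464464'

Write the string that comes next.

Rewriting the 13 symbols of 6446446464464 one by one yields 64 464 464 64 464 464 64 464 64 464 464 64 464; concatenated:

6446446464464464644646446446464464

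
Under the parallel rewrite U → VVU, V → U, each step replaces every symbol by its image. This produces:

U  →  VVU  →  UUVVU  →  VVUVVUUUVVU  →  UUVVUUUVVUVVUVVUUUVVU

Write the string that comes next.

VVUVVUUUVVUVVUVVUUUVVUUUVVUUUVVUVVUVVUUUVVU

φ(UUVVUUUVVUVVUVVUUUVVU) expands symbol-by-symbol to VVU VVU U U VVU VVU VVU U U VVU U U VVU U U VVU VVU VVU U U VVU; joining the 21 pieces gives the next term.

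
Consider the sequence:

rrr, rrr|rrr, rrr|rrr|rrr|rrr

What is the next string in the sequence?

s(k+1) = s(k)·|·s(k) — each term doubles the last with '|' between the halves.
So the next term is two copies of rrr|rrr|rrr|rrr with '|' between the halves.

rrr|rrr|rrr|rrr|rrr|rrr|rrr|rrr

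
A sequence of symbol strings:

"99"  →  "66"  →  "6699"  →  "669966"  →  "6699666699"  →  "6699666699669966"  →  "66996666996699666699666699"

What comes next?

Each term (from the third on) is the previous term followed by the one before it: term 3 = 66·99 = 6699.
So term 8 is 66996666996699666699666699·6699666699669966.

669966669966996666996666996699666699669966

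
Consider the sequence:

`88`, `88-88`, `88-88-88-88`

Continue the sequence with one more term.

s(k+1) = s(k)·-·s(k) — each term doubles the last with '-' between the halves.
Doubling 88-88-88-88 with '-' between the halves:

88-88-88-88-88-88-88-88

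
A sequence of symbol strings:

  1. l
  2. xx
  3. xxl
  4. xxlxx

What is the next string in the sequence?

Each term (from the third on) is the previous term followed by the one before it: term 3 = xx·l = xxl.
So term 5 is xxlxx·xxl.

xxlxxxxl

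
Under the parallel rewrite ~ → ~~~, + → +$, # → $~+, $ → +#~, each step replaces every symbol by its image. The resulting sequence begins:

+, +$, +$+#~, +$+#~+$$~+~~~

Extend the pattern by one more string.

φ(+$+#~+$$~+~~~) expands symbol-by-symbol to +$ +#~ +$ $~+ ~~~ +$ +#~ +#~ ~~~ +$ ~~~ ~~~ ~~~; joining the 13 pieces gives the next term.

+$+#~+$$~+~~~+$+#~+#~~~~+$~~~~~~~~~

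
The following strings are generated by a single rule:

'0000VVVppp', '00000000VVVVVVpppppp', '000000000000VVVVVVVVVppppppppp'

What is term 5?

00000000000000000000VVVVVVVVVVVVVVVppppppppppppppp

Term n consists of 4n 0's, followed by 3n V's, followed by 3n p's (n = 1, 2, …).
At n = 5 the blocks have lengths 20, 15, 15.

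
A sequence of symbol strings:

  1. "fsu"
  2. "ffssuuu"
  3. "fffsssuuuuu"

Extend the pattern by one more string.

Each string has the form f^{n} s^{n} u^{2n-1} (n = 1, 2, …).
Setting n = 4 gives 4, 4, 7 characters in each block.

ffffssssuuuuuuu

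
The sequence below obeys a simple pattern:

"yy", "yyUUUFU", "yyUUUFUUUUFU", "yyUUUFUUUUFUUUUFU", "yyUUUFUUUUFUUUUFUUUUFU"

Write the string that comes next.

yyUUUFUUUUFUUUUFUUUUFUUUUFU

The strings grow by a fixed suffix UUUFU each time.
So the next term is yyUUUFUUUUFUUUUFUUUUFU·UUUFU.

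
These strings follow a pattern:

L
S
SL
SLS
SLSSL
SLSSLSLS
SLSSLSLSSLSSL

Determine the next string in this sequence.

SLSSLSLSSLSSLSLSSLSLS

This is a Fibonacci-style word recurrence s(k) = s(k−1)·s(k−2): e.g. S·L = SL.
The next term joins SLSSLSLSSLSSL and SLSSLSLS.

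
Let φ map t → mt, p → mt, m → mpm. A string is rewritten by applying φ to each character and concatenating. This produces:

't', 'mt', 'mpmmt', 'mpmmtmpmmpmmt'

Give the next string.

Replace each of the 13 characters of mpmmtmpmmpmmt in place — mpm mt mpm mpm mt mpm mt mpm mpm mt mpm mpm mt — and concatenate.

mpmmtmpmmpmmtmpmmtmpmmpmmtmpmmpmmt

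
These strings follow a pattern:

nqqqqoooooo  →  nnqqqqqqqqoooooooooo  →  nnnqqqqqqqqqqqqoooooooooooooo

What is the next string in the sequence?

Each string has the form n^{n} q^{4n} o^{4n+2} (n = 1, 2, …).
For the next term, n = 4, so the run lengths are 4, 16, 18.

nnnnqqqqqqqqqqqqqqqqoooooooooooooooooo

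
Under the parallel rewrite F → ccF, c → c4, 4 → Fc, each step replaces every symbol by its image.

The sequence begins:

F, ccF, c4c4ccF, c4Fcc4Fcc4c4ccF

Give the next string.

c4FcccFc4c4FcccFc4c4Fcc4Fcc4c4ccF

Replace each of the 15 characters of c4Fcc4Fcc4c4ccF in place — c4 Fc ccF c4 c4 Fc ccF c4 c4 Fc c4 Fc c4 c4 ccF — and concatenate.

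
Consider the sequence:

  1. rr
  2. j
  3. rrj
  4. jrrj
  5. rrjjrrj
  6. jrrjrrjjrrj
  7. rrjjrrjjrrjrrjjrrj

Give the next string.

This is a Fibonacci-style word recurrence s(k) = s(k−2)·s(k−1): e.g. rr·j = rrj.
So term 8 is jrrjrrjjrrj·rrjjrrjjrrjrrjjrrj.

jrrjrrjjrrjrrjjrrjjrrjrrjjrrj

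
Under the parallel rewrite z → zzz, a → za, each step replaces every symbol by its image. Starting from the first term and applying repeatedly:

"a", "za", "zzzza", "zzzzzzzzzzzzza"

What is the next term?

Replace each of the 14 characters of zzzzzzzzzzzzza in place — zzz zzz zzz zzz zzz zzz zzz zzz zzz zzz zzz zzz zzz za — and concatenate.

zzzzzzzzzzzzzzzzzzzzzzzzzzzzzzzzzzzzzzzza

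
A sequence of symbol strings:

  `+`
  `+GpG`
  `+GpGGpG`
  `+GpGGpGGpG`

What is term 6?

The strings grow by a fixed suffix GpG each time.
From +GpGGpGGpG, 2 further steps: +GpGGpGGpG → +GpGGpGGpGGpG → (answer).

+GpGGpGGpGGpGGpG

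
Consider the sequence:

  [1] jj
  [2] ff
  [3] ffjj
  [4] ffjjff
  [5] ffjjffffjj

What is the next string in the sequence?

ffjjffffjjffjjff

This is a Fibonacci-style word recurrence s(k) = s(k−1)·s(k−2): e.g. ff·jj = ffjj.
Continuing: ffjjffffjj · ffjjff gives term 6.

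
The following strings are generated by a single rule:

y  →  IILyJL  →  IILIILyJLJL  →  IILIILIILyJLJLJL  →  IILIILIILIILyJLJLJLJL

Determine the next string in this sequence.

IILIILIILIILIILyJLJLJLJLJL

Every step adds IIL to the front and JL to the end of the previous string.
So the next term is IIL·IILIILIILIILyJLJLJLJL·JL.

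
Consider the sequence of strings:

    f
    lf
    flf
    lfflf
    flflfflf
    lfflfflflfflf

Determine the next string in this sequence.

This is a Fibonacci-style word recurrence s(k) = s(k−2)·s(k−1): e.g. f·lf = flf.
The next term joins flflfflf and lfflfflflfflf.

flflfflflfflfflflfflf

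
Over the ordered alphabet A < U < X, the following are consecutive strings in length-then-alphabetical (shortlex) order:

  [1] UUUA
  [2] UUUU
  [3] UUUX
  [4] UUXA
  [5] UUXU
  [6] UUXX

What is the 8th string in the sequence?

UXAU

Continuing the enumeration 2 steps past UUXX: UUXX → UXAA → (answer).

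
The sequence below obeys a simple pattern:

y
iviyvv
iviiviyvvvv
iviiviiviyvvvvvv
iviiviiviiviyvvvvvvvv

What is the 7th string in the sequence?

iviiviiviiviiviiviyvvvvvvvvvvvv

s(k+1) = ivi·s(k)·vv, so each term gains ivi as a prefix and vv as a suffix.
From iviiviiviiviyvvvvvvvv, 2 further steps: iviiviiviiviyvvvvvvvv → iviiviiviiviiviyvvvvvvvvvv → (answer).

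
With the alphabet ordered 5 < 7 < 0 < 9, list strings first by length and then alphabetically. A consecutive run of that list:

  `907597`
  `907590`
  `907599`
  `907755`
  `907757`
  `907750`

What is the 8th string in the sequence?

Continuing the enumeration 2 steps past 907750: 907750 → 907759 → (answer).

907775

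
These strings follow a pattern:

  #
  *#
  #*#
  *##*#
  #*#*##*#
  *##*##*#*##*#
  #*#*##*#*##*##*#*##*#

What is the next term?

Each term (from the third on) is the two preceding terms concatenated in order: term 3 = #·*# = #*#.
Continuing: *##*##*#*##*# · #*#*##*#*##*##*#*##*# gives term 8.

*##*##*#*##*##*#*##*#*##*##*#*##*#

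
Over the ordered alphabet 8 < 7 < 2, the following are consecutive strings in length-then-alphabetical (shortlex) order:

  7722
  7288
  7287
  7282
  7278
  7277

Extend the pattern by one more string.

Find the rightmost character of 7277 below 2, bump it to the next letter, and reset everything to its right to 8.

7272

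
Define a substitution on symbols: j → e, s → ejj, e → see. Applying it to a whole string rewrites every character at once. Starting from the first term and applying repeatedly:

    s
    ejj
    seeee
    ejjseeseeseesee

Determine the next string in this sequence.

Rewriting the 15 symbols of ejjseeseeseesee one by one yields see e e ejj see see ejj see see ejj see see ejj see see; concatenated:

seeeeejjseeseeejjseeseeejjseeseeejjseesee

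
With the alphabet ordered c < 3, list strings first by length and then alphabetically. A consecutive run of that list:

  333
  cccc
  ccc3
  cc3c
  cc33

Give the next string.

c3cc

Find the rightmost character of cc33 below 3, bump it to the next letter, and reset everything to its right to c.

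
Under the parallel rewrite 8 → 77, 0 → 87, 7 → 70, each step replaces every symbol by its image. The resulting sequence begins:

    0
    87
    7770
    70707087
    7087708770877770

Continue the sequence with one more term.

Replace each of the 16 characters of 7087708770877770 in place — 70 87 77 70 70 87 77 70 70 87 77 70 70 70 70 87 — and concatenate.

70877770708777707087777070707087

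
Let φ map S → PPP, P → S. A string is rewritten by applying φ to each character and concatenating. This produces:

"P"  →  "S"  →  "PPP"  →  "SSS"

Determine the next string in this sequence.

Apply φ to SSS symbol by symbol: S→PPP, S→PPP, S→PPP; joined: PPP PPP PPP.

PPPPPPPPP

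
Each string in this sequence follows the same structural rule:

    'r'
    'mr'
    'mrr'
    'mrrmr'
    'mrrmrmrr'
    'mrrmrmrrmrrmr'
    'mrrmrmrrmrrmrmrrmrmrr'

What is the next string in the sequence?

From term 3 onward, concatenate the last term with the second-to-last: mr·r = mrr, mrr·mr = mrrmr, …
The next term joins mrrmrmrrmrrmrmrrmrmrr and mrrmrmrrmrrmr.

mrrmrmrrmrrmrmrrmrmrrmrrmrmrrmrrmr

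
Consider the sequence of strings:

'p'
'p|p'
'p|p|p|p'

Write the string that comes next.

Every step duplicates the string with '|' between the halves.
Doubling p|p|p|p with '|' between the halves:

p|p|p|p|p|p|p|p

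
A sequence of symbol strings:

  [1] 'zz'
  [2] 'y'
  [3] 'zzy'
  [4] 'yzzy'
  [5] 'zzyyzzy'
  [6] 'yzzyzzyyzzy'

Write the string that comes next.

Each term (from the third on) is the two preceding terms concatenated in order: term 3 = zz·y = zzy.
Continuing: zzyyzzy · yzzyzzyyzzy gives term 7.

zzyyzzyyzzyzzyyzzy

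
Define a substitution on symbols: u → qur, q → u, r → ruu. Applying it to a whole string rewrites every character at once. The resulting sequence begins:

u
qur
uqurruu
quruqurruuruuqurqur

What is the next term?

uqurruuquruqurruuruuqurqurruuqurquruqurruuuqurruu

Applying the rule to each of the 19 symbols of quruqurruuruuqurqur gives the pieces u qur ruu qur u qur ruu ruu qur qur ruu qur qur u qur ruu u qur ruu, which concatenate to the answer.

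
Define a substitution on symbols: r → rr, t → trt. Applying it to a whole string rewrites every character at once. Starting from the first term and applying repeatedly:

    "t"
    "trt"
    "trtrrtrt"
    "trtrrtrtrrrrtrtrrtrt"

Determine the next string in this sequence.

Applying the rule to each of the 20 symbols of trtrrtrtrrrrtrtrrtrt gives the pieces trt rr trt rr rr trt rr trt rr rr rr rr trt rr trt rr rr trt rr trt, which concatenate to the answer.

trtrrtrtrrrrtrtrrtrtrrrrrrrrtrtrrtrtrrrrtrtrrtrt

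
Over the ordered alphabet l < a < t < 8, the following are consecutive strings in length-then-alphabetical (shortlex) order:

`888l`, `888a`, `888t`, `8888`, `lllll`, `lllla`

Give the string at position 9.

lllal

Stepping forward 3 times from lllla: lllla → llllt → llll8, then the target.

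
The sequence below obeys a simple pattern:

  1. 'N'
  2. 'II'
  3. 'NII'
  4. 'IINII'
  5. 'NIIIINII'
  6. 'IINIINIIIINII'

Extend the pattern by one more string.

NIIIINIIIINIINIIIINII

This is a Fibonacci-style word recurrence s(k) = s(k−2)·s(k−1): e.g. N·II = NII.
The next term joins NIIIINII and IINIINIIIINII.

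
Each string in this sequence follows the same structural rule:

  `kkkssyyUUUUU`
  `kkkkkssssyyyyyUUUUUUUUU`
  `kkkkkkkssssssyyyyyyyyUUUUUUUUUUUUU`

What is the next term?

Term n consists of 2n+1 k's, followed by 2n s's, followed by 3n-1 y's, followed by 4n+1 U's (n = 1, 2, …).
Setting n = 4 gives 9, 8, 11, 17 characters in each block.

kkkkkkkkkssssssssyyyyyyyyyyyUUUUUUUUUUUUUUUUU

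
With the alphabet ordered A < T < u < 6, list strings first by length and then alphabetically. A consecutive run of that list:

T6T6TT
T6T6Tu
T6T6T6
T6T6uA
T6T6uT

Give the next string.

T6T6uu

Treat T6T6uT as a base-4 numeral over the given alphabet and add one, carrying through any trailing 6's.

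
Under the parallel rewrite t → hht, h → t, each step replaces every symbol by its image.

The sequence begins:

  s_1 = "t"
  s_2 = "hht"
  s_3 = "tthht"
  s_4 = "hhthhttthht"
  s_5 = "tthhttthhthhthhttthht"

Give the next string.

Rewriting the 21 symbols of tthhttthhthhthhttthht one by one yields hht hht t t hht hht hht t t hht t t hht t t hht hht hht t t hht; concatenated:

hhthhttthhthhthhttthhttthhttthhthhthhttthht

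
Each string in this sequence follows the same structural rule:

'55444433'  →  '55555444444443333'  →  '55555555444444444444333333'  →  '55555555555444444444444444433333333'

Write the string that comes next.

55555555555555444444444444444444443333333333

Each string has the form 5^{3n-1} 4^{4n} 3^{2n} (n = 1, 2, …).
For the next term, n = 5, so the run lengths are 14, 20, 10.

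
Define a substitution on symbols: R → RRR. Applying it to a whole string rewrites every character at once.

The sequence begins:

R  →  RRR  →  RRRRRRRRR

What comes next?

RRRRRRRRRRRRRRRRRRRRRRRRRRR

Apply φ to RRRRRRRRR symbol by symbol: R→RRR, R→RRR, R→RRR, R→RRR, R→RRR, R→RRR, R→RRR, R→RRR, R→RRR; joined: RRR RRR RRR RRR RRR RRR RRR RRR RRR.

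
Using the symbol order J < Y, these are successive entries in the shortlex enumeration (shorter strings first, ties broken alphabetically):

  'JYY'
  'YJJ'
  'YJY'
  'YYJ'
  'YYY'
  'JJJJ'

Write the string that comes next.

The successor of JJJJ increments the rightmost position that isn't already Y and resets every position after it to J.

JJJY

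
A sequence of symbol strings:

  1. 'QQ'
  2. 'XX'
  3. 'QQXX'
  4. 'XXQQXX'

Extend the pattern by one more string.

QQXXXXQQXX

This is a Fibonacci-style word recurrence s(k) = s(k−2)·s(k−1): e.g. QQ·XX = QQXX.
So term 5 is QQXX·XXQQXX.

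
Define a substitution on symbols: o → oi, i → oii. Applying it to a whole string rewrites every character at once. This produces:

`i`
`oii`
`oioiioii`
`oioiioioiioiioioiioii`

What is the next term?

oioiioioiioiioioiioioiioiioioiioiioioiioioiioiioioiioii

φ(oioiioioiioiioioiioii) expands symbol-by-symbol to oi oii oi oii oii oi oii oi oii oii oi oii oii oi oii oi oii oii oi oii oii; joining the 21 pieces gives the next term.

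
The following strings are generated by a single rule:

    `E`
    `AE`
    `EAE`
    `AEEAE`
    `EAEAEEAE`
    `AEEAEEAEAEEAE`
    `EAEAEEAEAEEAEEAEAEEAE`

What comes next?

From term 3 onward, concatenate the second-to-last term with the last: E·AE = EAE, AE·EAE = AEEAE, …
Continuing: AEEAEEAEAEEAE · EAEAEEAEAEEAEEAEAEEAE gives term 8.

AEEAEEAEAEEAEEAEAEEAEAEEAEEAEAEEAE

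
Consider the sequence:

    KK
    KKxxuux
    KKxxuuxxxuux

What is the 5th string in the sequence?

KKxxuuxxxuuxxxuuxxxuux

Each term is the previous one with xxuux appended.
From KKxxuuxxxuux, 2 further steps: KKxxuuxxxuux → KKxxuuxxxuuxxxuux → (answer).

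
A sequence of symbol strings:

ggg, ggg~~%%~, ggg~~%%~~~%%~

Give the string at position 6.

Each term is the previous one with ~~%%~ appended.
From ggg~~%%~~~%%~, 3 further steps: ggg~~%%~~~%%~ → ggg~~%%~~~%%~~~%%~ → ggg~~%%~~~%%~~~%%~~~%%~ → (answer).

ggg~~%%~~~%%~~~%%~~~%%~~~%%~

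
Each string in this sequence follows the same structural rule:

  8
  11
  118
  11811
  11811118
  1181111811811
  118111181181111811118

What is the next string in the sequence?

1181111811811118111181181111811811

Each term (from the third on) is the previous term followed by the one before it: term 3 = 11·8 = 118.
Continuing: 118111181181111811118 · 1181111811811 gives term 8.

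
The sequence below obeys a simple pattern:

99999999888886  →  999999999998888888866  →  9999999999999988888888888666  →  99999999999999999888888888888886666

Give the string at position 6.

9999999999999999999999988888888888888888888666666

Each string has the form 9^{3n+2} 8^{3n-1} 6^{n-1}, where the shown terms are n = 2, 3, 4, 5.
Setting n = 7 gives 23, 20, 6 characters in each block.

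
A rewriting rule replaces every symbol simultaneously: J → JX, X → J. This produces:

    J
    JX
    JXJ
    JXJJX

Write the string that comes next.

JXJJXJXJ

Expanding JXJJX: J→JX, X→J, J→JX, J→JX, X→J. Concatenated: JX J JX JX J.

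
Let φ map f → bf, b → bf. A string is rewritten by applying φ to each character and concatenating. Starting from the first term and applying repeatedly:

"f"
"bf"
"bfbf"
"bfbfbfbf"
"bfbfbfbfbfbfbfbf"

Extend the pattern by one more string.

Rewriting the 16 symbols of bfbfbfbfbfbfbfbf one by one yields bf bf bf bf bf bf bf bf bf bf bf bf bf bf bf bf; concatenated:

bfbfbfbfbfbfbfbfbfbfbfbfbfbfbfbf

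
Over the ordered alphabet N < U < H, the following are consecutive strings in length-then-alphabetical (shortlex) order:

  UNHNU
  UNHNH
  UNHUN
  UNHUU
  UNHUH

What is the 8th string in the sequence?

UNHHH

Advancing 3 positions from UNHUH through UNHUH → UNHHN → UNHHU reaches term 8.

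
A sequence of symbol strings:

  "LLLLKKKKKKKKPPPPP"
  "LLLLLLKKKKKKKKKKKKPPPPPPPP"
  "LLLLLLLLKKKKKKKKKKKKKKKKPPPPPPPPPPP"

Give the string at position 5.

Each string has the form L^{2n} K^{4n} P^{3n-1}, where the shown terms are n = 2, 3, 4.
At n = 6 the blocks have lengths 12, 24, 17.

LLLLLLLLLLLLKKKKKKKKKKKKKKKKKKKKKKKKPPPPPPPPPPPPPPPPP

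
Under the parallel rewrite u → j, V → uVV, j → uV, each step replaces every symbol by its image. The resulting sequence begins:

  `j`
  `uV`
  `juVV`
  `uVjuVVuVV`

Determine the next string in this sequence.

juVVuVjuVVuVVjuVVuVV

Apply φ to uVjuVVuVV symbol by symbol: u→j, V→uVV, j→uV, u→j, V→uVV, V→uVV, u→j, V→uVV, V→uVV; joined: j uVV uV j uVV uVV j uVV uVV.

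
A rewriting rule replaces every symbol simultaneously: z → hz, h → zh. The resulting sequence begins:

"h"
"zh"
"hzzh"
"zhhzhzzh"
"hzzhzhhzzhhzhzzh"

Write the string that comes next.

zhhzhzzhhzzhzhhzhzzhzhhzzhhzhzzh

Replace each of the 16 characters of hzzhzhhzzhhzhzzh in place — zh hz hz zh hz zh zh hz hz zh zh hz zh hz hz zh — and concatenate.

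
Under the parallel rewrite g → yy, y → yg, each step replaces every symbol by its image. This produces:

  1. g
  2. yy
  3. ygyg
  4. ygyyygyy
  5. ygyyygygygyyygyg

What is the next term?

φ(ygyyygygygyyygyg) expands symbol-by-symbol to yg yy yg yg yg yy yg yy yg yy yg yg yg yy yg yy; joining the 16 pieces gives the next term.

ygyyygygygyyygyyygyyygygygyyygyy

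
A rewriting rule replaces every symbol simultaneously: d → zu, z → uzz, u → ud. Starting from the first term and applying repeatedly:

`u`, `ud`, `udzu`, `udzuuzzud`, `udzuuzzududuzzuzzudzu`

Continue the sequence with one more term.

φ(udzuuzzududuzzuzzudzu) expands symbol-by-symbol to ud zu uzz ud ud uzz uzz ud zu ud zu ud uzz uzz ud uzz uzz ud zu uzz ud; joining the 21 pieces gives the next term.

udzuuzzududuzzuzzudzuudzuuduzzuzzuduzzuzzudzuuzzud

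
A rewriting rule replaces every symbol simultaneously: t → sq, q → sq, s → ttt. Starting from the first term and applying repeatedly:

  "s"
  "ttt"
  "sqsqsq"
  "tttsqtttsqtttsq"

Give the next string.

sqsqsqtttsqsqsqsqtttsqsqsqsqtttsq

φ(tttsqtttsqtttsq) expands symbol-by-symbol to sq sq sq ttt sq sq sq sq ttt sq sq sq sq ttt sq; joining the 15 pieces gives the next term.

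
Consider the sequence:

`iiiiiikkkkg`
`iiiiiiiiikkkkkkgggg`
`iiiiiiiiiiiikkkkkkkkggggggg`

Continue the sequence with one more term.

iiiiiiiiiiiiiiikkkkkkkkkkgggggggggg

Term n consists of 3n+3 i's, followed by 2n+2 k's, followed by 3n-2 g's (n = 1, 2, …).
For the next term, n = 4, so the run lengths are 15, 10, 10.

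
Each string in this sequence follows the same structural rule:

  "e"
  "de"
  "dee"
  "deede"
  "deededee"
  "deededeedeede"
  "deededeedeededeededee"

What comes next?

From term 3 onward, concatenate the last term with the second-to-last: de·e = dee, dee·de = deede, …
So term 8 is deededeedeededeededee·deededeedeede.

deededeedeededeededeedeededeedeede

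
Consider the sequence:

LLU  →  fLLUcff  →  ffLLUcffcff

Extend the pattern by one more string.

s(k+1) = f·s(k)·cff, so each term gains f as a prefix and cff as a suffix.
Applying this once more to ffLLUcffcff:

fffLLUcffcffcff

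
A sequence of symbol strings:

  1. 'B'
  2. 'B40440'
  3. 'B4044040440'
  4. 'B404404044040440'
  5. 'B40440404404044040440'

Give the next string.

B4044040440404404044040440

The strings grow by a fixed suffix 40440 each time.
So the next term is B40440404404044040440·40440.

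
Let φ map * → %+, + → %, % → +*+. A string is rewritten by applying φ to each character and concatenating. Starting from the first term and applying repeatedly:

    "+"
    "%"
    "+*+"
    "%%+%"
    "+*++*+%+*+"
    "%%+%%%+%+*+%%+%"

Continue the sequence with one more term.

+*++*+%+*++*++*+%+*+%%+%+*++*+%+*+

Replace each of the 15 characters of %%+%%%+%+*+%%+% in place — +*+ +*+ % +*+ +*+ +*+ % +*+ % %+ % +*+ +*+ % +*+ — and concatenate.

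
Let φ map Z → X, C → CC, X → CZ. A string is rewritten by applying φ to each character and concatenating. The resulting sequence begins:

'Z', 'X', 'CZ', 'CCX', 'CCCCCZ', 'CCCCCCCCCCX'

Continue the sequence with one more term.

CCCCCCCCCCCCCCCCCCCCCZ

Expanding CCCCCCCCCCX: C→CC, C→CC, C→CC, C→CC, C→CC, C→CC, C→CC, C→CC, C→CC, C→CC, X→CZ. Concatenated: CC CC CC CC CC CC CC CC CC CC CZ.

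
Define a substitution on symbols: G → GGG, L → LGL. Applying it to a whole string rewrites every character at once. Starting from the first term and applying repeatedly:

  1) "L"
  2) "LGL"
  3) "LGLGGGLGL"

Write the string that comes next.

Expanding LGLGGGLGL: L→LGL, G→GGG, L→LGL, G→GGG, G→GGG, G→GGG, L→LGL, G→GGG, L→LGL. Concatenated: LGL GGG LGL GGG GGG GGG LGL GGG LGL.

LGLGGGLGLGGGGGGGGGLGLGGGLGL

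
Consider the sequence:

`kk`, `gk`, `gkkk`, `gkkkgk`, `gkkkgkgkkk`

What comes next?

From term 3 onward, concatenate the last term with the second-to-last: gk·kk = gkkk, gkkk·gk = gkkkgk, …
The next term joins gkkkgkgkkk and gkkkgk.

gkkkgkgkkkgkkkgk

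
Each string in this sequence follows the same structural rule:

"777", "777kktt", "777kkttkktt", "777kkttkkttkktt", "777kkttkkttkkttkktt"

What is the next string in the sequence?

Each term is the previous one with kktt appended.
So the next term is 777kkttkkttkkttkktt·kktt.

777kkttkkttkkttkkttkktt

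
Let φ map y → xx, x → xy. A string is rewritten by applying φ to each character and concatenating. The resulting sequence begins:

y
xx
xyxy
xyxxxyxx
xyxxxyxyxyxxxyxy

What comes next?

Rewriting the 16 symbols of xyxxxyxyxyxxxyxy one by one yields xy xx xy xy xy xx xy xx xy xx xy xy xy xx xy xx; concatenated:

xyxxxyxyxyxxxyxxxyxxxyxyxyxxxyxx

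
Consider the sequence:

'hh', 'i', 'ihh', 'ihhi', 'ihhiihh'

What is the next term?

ihhiihhihhi

From term 3 onward, concatenate the last term with the second-to-last: i·hh = ihh, ihh·i = ihhi, …
The next term joins ihhiihh and ihhi.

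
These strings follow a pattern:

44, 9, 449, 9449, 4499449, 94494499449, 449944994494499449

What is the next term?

94494499449449944994494499449

Each term (from the third on) is the two preceding terms concatenated in order: term 3 = 44·9 = 449.
The next term joins 94494499449 and 449944994494499449.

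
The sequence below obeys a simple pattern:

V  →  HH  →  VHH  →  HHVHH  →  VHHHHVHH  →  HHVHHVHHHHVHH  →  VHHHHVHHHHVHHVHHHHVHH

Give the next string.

HHVHHVHHHHVHHVHHHHVHHHHVHHVHHHHVHH

This is a Fibonacci-style word recurrence s(k) = s(k−2)·s(k−1): e.g. V·HH = VHH.
The next term joins HHVHHVHHHHVHH and VHHHHVHHHHVHHVHHHHVHH.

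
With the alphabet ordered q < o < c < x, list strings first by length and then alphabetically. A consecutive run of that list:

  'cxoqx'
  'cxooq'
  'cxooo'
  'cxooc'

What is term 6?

Advancing 2 positions from cxooc through cxooc → cxoox reaches term 6.

cxocq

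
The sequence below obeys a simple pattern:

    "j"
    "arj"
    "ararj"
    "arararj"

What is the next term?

The strings grow by a fixed prefix ar each time.
One more step from arararj gives the answer.

ararararj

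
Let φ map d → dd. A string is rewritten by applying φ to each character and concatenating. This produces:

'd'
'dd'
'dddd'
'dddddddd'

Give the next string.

Apply φ to dddddddd symbol by symbol: d→dd, d→dd, d→dd, d→dd, d→dd, d→dd, d→dd, d→dd; joined: dd dd dd dd dd dd dd dd.

dddddddddddddddd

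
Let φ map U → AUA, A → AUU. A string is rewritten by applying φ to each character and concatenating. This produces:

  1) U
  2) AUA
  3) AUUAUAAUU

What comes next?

AUUAUAAUAAUUAUAAUUAUUAUAAUA

Rewriting each symbol of AUUAUAAUU: A→AUU, U→AUA, U→AUA, A→AUU, U→AUA, A→AUU, A→AUU, U→AUA, U→AUA, which concatenates to AUU AUA AUA AUU AUA AUU AUU AUA AUA.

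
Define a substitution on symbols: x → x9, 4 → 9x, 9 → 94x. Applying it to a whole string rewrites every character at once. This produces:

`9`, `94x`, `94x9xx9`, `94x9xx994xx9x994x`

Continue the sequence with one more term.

Applying the rule to each of the 17 symbols of 94x9xx994xx9x994x gives the pieces 94x 9x x9 94x x9 x9 94x 94x 9x x9 x9 94x x9 94x 94x 9x x9, which concatenate to the answer.

94x9xx994xx9x994x94x9xx9x994xx994x94x9xx9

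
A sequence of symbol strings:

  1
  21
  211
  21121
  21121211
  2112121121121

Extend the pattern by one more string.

This is a Fibonacci-style word recurrence s(k) = s(k−1)·s(k−2): e.g. 21·1 = 211.
The next term joins 2112121121121 and 21121211.

211212112112121121211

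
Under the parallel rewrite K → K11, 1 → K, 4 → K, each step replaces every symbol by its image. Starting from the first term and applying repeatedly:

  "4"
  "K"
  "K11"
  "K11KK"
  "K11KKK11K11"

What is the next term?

Rewriting each symbol of K11KKK11K11: K→K11, 1→K, 1→K, K→K11, K→K11, K→K11, 1→K, 1→K, K→K11, 1→K, 1→K, which concatenates to K11 K K K11 K11 K11 K K K11 K K.

K11KKK11K11K11KKK11KK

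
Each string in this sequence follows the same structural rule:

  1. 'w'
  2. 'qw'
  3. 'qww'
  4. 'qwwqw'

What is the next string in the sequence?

qwwqwqww

This is a Fibonacci-style word recurrence s(k) = s(k−1)·s(k−2): e.g. qw·w = qww.
Continuing: qwwqw · qww gives term 5.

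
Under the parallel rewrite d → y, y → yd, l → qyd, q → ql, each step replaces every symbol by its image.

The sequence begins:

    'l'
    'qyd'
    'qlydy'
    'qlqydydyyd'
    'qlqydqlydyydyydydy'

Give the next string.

qlqydqlydyqlqydydyydydyydydyydyyd

φ(qlqydqlydyydyydydy) expands symbol-by-symbol to ql qyd ql yd y ql qyd yd y yd yd y yd yd y yd y yd; joining the 18 pieces gives the next term.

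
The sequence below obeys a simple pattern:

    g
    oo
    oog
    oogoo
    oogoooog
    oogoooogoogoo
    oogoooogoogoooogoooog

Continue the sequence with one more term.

Each term (from the third on) is the previous term followed by the one before it: term 3 = oo·g = oog.
The next term joins oogoooogoogoooogoooog and oogoooogoogoo.

oogoooogoogoooogoooogoogoooogoogoo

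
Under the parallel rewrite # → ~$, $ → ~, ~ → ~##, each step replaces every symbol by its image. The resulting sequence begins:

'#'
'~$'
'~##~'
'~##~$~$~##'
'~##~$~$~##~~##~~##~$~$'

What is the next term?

~##~$~$~##~~##~~##~$~$~##~##~$~$~##~##~$~$~##~~##~

Applying the rule to each of the 22 symbols of ~##~$~$~##~~##~~##~$~$ gives the pieces ~## ~$ ~$ ~## ~ ~## ~ ~## ~$ ~$ ~## ~## ~$ ~$ ~## ~## ~$ ~$ ~## ~ ~## ~, which concatenate to the answer.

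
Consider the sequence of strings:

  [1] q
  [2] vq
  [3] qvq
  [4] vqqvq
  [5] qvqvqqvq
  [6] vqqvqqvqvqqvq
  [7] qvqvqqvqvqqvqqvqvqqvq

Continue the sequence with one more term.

Each term (from the third on) is the two preceding terms concatenated in order: term 3 = q·vq = qvq.
So term 8 is vqqvqqvqvqqvq·qvqvqqvqvqqvqqvqvqqvq.

vqqvqqvqvqqvqqvqvqqvqvqqvqqvqvqqvq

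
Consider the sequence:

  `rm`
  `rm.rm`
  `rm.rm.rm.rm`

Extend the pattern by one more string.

s(k+1) = s(k)·.·s(k) — each term doubles the last with '.' between the halves.
Doubling rm.rm.rm.rm with '.' between the halves:

rm.rm.rm.rm.rm.rm.rm.rm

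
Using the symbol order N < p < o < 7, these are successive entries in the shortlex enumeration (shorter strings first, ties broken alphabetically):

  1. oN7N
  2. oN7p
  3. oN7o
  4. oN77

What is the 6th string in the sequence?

opNp

Advancing 2 positions from oN77 through oN77 → opNN reaches term 6.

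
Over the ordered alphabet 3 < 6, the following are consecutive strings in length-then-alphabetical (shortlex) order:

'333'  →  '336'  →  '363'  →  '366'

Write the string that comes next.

633

Treat 366 as a base-2 numeral over the given alphabet and add one, carrying through any trailing 6's.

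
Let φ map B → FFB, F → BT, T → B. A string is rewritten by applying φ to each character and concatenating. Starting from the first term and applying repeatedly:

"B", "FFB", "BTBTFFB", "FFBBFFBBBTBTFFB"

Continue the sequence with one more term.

Rewriting the 15 symbols of FFBBFFBBBTBTFFB one by one yields BT BT FFB FFB BT BT FFB FFB FFB B FFB B BT BT FFB; concatenated:

BTBTFFBFFBBTBTFFBFFBFFBBFFBBBTBTFFB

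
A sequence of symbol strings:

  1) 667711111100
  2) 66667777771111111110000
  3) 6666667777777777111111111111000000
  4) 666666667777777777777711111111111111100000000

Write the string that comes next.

66666666667777777777777777771111111111111111110000000000

Each string has the form 6^{2n} 7^{4n-2} 1^{3n+3} 0^{2n} (n = 1, 2, …).
For the next term, n = 5, so the run lengths are 10, 18, 18, 10.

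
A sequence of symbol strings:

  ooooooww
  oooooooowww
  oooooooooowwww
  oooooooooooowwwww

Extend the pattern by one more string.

Reading off run lengths: o runs 6, 8, 10, 12; w runs 2, 3, 4, 5 — each is linear in n, where the shown terms are n = 3, 4, 5, 6.
At n = 7 the blocks have lengths 14, 6.

oooooooooooooowwwwww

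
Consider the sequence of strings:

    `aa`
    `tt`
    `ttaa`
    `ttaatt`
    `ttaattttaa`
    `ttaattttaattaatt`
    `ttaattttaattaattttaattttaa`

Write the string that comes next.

Each term (from the third on) is the previous term followed by the one before it: term 3 = tt·aa = ttaa.
The next term joins ttaattttaattaattttaattttaa and ttaattttaattaatt.

ttaattttaattaattttaattttaattaattttaattaatt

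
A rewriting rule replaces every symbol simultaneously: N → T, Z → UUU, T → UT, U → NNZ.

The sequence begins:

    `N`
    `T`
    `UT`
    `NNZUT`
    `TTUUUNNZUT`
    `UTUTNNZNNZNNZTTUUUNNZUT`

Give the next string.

NNZUTNNZUTTTUUUTTUUUTTUUUUTUTNNZNNZNNZTTUUUNNZUT

Applying the rule to each of the 23 symbols of UTUTNNZNNZNNZTTUUUNNZUT gives the pieces NNZ UT NNZ UT T T UUU T T UUU T T UUU UT UT NNZ NNZ NNZ T T UUU NNZ UT, which concatenate to the answer.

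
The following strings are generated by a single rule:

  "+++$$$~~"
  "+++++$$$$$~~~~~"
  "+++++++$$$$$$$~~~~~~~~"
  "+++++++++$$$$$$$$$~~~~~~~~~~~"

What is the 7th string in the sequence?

+++++++++++++++$$$$$$$$$$$$$$$~~~~~~~~~~~~~~~~~~~~

The n-th term is 2n+1 +'s then 2n+1 $'s then 3n-1 ~'s (n = 1, 2, …).
For term 7, n = 7, so the run lengths are 15, 15, 20.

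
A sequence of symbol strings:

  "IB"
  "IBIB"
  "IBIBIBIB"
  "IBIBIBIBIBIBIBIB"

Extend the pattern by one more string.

IBIBIBIBIBIBIBIBIBIBIBIBIBIBIBIB

Each string is two copies of the previous one concatenated.
So the next term is two copies of IBIBIBIBIBIBIBIB.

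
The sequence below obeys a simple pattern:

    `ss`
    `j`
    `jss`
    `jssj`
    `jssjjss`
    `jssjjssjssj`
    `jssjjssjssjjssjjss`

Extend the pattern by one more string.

From term 3 onward, concatenate the last term with the second-to-last: j·ss = jss, jss·j = jssj, …
Continuing: jssjjssjssjjssjjss · jssjjssjssj gives term 8.

jssjjssjssjjssjjssjssjjssjssj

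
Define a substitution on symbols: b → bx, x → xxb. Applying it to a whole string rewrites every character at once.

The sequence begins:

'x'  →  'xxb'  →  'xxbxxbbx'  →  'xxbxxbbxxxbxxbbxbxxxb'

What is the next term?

Applying the rule to each of the 21 symbols of xxbxxbbxxxbxxbbxbxxxb gives the pieces xxb xxb bx xxb xxb bx bx xxb xxb xxb bx xxb xxb bx bx xxb bx xxb xxb xxb bx, which concatenate to the answer.

xxbxxbbxxxbxxbbxbxxxbxxbxxbbxxxbxxbbxbxxxbbxxxbxxbxxbbx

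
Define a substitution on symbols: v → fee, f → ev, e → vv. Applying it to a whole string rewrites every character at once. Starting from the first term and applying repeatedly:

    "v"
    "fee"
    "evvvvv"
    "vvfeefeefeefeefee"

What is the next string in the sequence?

Applying the rule to each of the 17 symbols of vvfeefeefeefeefee gives the pieces fee fee ev vv vv ev vv vv ev vv vv ev vv vv ev vv vv, which concatenate to the answer.

feefeeevvvvvevvvvvevvvvvevvvvvevvvvv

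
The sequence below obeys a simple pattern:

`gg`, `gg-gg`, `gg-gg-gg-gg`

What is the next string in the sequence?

gg-gg-gg-gg-gg-gg-gg-gg

Every step duplicates the string with '-' between the halves.
One more doubling of gg-gg-gg-gg gives the answer.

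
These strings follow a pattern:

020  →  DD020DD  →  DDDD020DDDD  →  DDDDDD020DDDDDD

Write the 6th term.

DDDDDDDDDD020DDDDDDDDDD

Every step adds DD to the front and DD to the end of the previous string.
From DDDDDD020DDDDDD, 2 further steps: DDDDDD020DDDDDD → DDDDDDDD020DDDDDDDD → (answer).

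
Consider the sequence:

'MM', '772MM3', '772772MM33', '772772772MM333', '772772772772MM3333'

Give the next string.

Every step adds 772 to the front and 3 to the end of the previous string.
Applying this once more to 772772772772MM3333:

772772772772772MM33333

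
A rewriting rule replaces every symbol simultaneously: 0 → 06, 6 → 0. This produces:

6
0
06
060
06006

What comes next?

06006060

Rewriting each symbol of 06006: 0→06, 6→0, 0→06, 0→06, 6→0, which concatenates to 06 0 06 06 0.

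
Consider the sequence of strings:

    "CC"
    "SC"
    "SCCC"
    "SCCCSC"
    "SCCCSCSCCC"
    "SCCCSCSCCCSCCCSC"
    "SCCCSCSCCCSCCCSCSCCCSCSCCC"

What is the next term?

From term 3 onward, concatenate the last term with the second-to-last: SC·CC = SCCC, SCCC·SC = SCCCSC, …
So term 8 is SCCCSCSCCCSCCCSCSCCCSCSCCC·SCCCSCSCCCSCCCSC.

SCCCSCSCCCSCCCSCSCCCSCSCCCSCCCSCSCCCSCCCSC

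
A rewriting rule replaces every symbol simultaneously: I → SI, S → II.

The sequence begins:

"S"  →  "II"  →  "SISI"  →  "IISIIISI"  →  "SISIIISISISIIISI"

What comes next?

Replace each of the 16 characters of SISIIISISISIIISI in place — II SI II SI SI SI II SI II SI II SI SI SI II SI — and concatenate.

IISIIISISISIIISIIISIIISISISIIISI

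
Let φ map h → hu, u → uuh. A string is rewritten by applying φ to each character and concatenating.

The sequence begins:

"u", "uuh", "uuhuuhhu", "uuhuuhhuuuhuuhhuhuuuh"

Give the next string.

Applying the rule to each of the 21 symbols of uuhuuhhuuuhuuhhuhuuuh gives the pieces uuh uuh hu uuh uuh hu hu uuh uuh uuh hu uuh uuh hu hu uuh hu uuh uuh uuh hu, which concatenate to the answer.

uuhuuhhuuuhuuhhuhuuuhuuhuuhhuuuhuuhhuhuuuhhuuuhuuhuuhhu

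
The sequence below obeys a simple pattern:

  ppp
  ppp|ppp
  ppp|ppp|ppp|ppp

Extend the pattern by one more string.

Every step duplicates the string with '|' between the halves.
One more doubling of ppp|ppp|ppp|ppp gives the answer.

ppp|ppp|ppp|ppp|ppp|ppp|ppp|ppp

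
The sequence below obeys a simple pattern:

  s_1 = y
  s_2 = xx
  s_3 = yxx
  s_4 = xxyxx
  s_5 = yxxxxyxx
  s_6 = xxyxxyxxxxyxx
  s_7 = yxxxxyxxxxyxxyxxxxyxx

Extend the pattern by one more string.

xxyxxyxxxxyxxyxxxxyxxxxyxxyxxxxyxx

From term 3 onward, concatenate the second-to-last term with the last: y·xx = yxx, xx·yxx = xxyxx, …
Continuing: xxyxxyxxxxyxx · yxxxxyxxxxyxxyxxxxyxx gives term 8.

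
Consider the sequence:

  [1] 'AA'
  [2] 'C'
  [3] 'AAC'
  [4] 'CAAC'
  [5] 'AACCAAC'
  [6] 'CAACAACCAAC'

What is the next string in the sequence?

AACCAACCAACAACCAAC

From term 3 onward, concatenate the second-to-last term with the last: AA·C = AAC, C·AAC = CAAC, …
So term 7 is AACCAAC·CAACAACCAAC.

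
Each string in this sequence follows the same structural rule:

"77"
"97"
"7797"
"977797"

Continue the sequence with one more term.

Each term (from the third on) is the two preceding terms concatenated in order: term 3 = 77·97 = 7797.
So term 5 is 7797·977797.

7797977797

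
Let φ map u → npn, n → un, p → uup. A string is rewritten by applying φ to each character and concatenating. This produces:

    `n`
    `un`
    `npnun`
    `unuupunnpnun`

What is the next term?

npnunnpnnpnuupnpnununuupunnpnun

Expanding unuupunnpnun: u→npn, n→un, u→npn, u→npn, p→uup, u→npn, n→un, n→un, p→uup, n→un, u→npn, n→un. Concatenated: npn un npn npn uup npn un un uup un npn un.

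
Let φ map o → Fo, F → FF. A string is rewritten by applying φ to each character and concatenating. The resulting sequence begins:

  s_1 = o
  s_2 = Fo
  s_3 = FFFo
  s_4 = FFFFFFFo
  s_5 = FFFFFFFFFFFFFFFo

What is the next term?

Applying the rule to each of the 16 symbols of FFFFFFFFFFFFFFFo gives the pieces FF FF FF FF FF FF FF FF FF FF FF FF FF FF FF Fo, which concatenate to the answer.

FFFFFFFFFFFFFFFFFFFFFFFFFFFFFFFo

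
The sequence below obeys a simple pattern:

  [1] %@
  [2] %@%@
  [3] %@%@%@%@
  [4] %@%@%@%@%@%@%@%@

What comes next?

%@%@%@%@%@%@%@%@%@%@%@%@%@%@%@%@

Every step duplicates the string.
So the next term is two copies of %@%@%@%@%@%@%@%@.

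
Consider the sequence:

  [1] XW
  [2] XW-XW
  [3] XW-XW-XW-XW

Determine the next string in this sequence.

Each string is two copies of the previous one joined by '-'.
One more doubling of XW-XW-XW-XW gives the answer.

XW-XW-XW-XW-XW-XW-XW-XW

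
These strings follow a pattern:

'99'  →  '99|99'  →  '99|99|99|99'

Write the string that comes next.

Every step duplicates the string with '|' between the halves.
One more doubling of 99|99|99|99 gives the answer.

99|99|99|99|99|99|99|99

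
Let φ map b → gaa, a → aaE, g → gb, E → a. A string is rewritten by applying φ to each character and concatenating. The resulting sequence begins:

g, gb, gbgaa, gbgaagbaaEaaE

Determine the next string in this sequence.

gbgaagbaaEaaEgbgaaaaEaaEaaaEaaEa

φ(gbgaagbaaEaaE) expands symbol-by-symbol to gb gaa gb aaE aaE gb gaa aaE aaE a aaE aaE a; joining the 13 pieces gives the next term.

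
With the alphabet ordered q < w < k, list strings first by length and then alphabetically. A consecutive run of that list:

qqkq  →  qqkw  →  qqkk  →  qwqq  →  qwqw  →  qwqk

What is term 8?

Advancing 2 positions from qwqk through qwqk → qwwq reaches term 8.

qwww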